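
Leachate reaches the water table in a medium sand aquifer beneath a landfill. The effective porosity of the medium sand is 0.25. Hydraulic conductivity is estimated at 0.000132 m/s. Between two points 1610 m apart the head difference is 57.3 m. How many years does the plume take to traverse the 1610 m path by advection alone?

2.71

Convert K: 0.000132 m/s × 86400 = 11.40 m/day.
Hydraulic gradient i = Δh / L = 57.3 / 1610 = 0.03559.
Darcy flux q = K · i = 11.40 × 0.03559 = 0.4059 m/day.
Seepage velocity v = q / n_e = 0.4059 / 0.25 = 1.624 m/day.
Travel time t = L / v = 1610 / 1.624 = 991.6 days = 2.715 years.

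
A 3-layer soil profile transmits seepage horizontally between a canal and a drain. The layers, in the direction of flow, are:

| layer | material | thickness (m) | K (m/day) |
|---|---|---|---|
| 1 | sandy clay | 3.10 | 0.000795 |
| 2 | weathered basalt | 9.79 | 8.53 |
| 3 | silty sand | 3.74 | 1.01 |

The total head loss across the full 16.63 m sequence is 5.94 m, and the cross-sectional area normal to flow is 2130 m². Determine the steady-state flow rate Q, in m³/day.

Flow is perpendicular to layering, so the layers act in series and the equivalent K is the thickness-weighted harmonic mean.
Total thickness L = 3.10 + 9.79 + 3.74 = 16.63 m.
Σ(b_i/K_i) = 3.10/0.000795 + 9.79/8.53 + 3.74/1.01 = 3904 d.
K_eq = L / Σ(b_i/K_i) = 16.63 / 3904 = 0.004259 m/day.
Q = K_eq · A · (Δh/L) = 0.004259 × 2130 × (5.94/16.63) = 3.241 m³/day.

3.24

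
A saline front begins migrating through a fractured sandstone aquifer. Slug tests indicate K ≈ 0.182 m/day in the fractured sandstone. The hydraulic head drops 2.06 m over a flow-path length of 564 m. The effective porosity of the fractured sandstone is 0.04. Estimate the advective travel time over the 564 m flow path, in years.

92.9

Hydraulic gradient i = Δh / L = 2.06 / 564 = 0.003652.
Darcy flux q = K · i = 0.1820 × 0.003652 = 0.0006648 m/day.
Seepage velocity v = q / n_e = 0.0006648 / 0.04 = 0.01662 m/day.
Travel time t = L / v = 564 / 0.01662 = 33937 days = 92.92 years.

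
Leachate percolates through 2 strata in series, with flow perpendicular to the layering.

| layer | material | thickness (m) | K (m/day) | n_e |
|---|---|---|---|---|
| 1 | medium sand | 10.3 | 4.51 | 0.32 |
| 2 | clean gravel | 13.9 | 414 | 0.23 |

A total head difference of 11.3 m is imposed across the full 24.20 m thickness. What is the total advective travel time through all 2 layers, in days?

1.33

With flow normal to the layers, continuity requires the same specific discharge q through every layer.
Σ(b_i/K_i) = 10.3/4.51 + 13.9/414 = 2.317 d.
q = Δh / Σ(b_i/K_i) = 11.3 / 2.317 = 4.876 m/day.
In each layer the seepage velocity is v_i = q/n_i, so the layer transit time is t_i = b_i·n_i / q:
  layer 1 (medium sand): t_1 = 10.3 × 0.32 / 4.876 = 0.6759 d
  layer 2 (clean gravel): t_2 = 13.9 × 0.23 / 4.876 = 0.6556 d
Total t = Σ t_i = 1.332 days.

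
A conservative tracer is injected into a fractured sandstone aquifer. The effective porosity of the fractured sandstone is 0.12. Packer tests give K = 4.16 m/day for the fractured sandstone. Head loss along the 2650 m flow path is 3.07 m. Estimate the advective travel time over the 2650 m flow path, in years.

Hydraulic gradient i = Δh / L = 3.07 / 2650 = 0.001158.
Darcy flux q = K · i = 4.160 × 0.001158 = 0.004819 m/day.
Seepage velocity v = q / n_e = 0.004819 / 0.12 = 0.04016 m/day.
Travel time t = L / v = 2650 / 0.04016 = 65984 days = 180.7 years.

181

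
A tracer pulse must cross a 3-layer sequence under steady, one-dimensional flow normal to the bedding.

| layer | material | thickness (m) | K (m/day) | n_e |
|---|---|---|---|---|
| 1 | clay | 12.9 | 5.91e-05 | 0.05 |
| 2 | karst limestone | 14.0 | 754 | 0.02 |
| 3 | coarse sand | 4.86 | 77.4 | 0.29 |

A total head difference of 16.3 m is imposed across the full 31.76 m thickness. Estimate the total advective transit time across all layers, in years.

85.6

With flow normal to the layers, continuity requires the same specific discharge q through every layer.
Σ(b_i/K_i) = 12.9/5.91e-05 + 14.0/754 + 4.86/77.4 = 2.183e+05 d.
q = Δh / Σ(b_i/K_i) = 16.3 / 2.183e+05 = 7.468e-05 m/day.
In each layer the seepage velocity is v_i = q/n_i, so the layer transit time is t_i = b_i·n_i / q:
  layer 1 (clay): t_1 = 12.9 × 0.05 / 7.468e-05 = 8637 d
  layer 2 (karst limestone): t_2 = 14.0 × 0.02 / 7.468e-05 = 3749 d
  layer 3 (coarse sand): t_3 = 4.86 × 0.29 / 7.468e-05 = 18873 d
Total t = Σ t_i = 31260 days = 85.59 years.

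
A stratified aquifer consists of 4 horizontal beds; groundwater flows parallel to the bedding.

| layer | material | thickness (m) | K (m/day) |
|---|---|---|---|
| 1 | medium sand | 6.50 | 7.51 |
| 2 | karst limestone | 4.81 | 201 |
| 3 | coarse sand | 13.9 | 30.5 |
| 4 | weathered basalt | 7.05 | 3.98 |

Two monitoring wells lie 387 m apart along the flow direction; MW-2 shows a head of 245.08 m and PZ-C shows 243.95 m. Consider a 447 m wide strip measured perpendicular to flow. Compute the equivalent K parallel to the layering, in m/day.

Flow is parallel to layering, so each bed carries its own Darcy discharge and the transmissivities add.
Σ(K_i·b_i) = 7.51×6.50 + 201×4.81 + 30.5×13.9 + 3.98×7.05 = 1468 m²/day.
Total thickness b = 32.26 m, so K_eq = Σ(K_i·b_i)/b = 45.49 m/day.

45.5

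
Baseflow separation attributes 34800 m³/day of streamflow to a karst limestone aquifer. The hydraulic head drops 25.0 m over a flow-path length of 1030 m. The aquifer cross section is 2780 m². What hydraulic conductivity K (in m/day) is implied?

Hydraulic gradient i = Δh / L = 25.0 / 1030 = 0.02427.
From Q = K·A·i, K = Q / (A·i) = 34800 / (2780 × 0.02427) = 515.7 m/day.

516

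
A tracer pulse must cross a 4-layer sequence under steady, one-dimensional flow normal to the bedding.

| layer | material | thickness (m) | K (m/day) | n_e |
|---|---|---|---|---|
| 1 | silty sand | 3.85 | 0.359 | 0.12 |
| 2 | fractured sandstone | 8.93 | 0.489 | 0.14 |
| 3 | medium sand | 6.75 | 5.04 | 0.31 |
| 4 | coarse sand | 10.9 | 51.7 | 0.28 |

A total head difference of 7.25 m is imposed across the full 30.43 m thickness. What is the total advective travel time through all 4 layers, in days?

28.9

With flow normal to the layers, continuity requires the same specific discharge q through every layer.
Σ(b_i/K_i) = 3.85/0.359 + 8.93/0.489 + 6.75/5.04 + 10.9/51.7 = 30.54 d.
q = Δh / Σ(b_i/K_i) = 7.25 / 30.54 = 0.2374 m/day.
In each layer the seepage velocity is v_i = q/n_i, so the layer transit time is t_i = b_i·n_i / q:
  layer 1 (silty sand): t_1 = 3.85 × 0.12 / 0.2374 = 1.946 d
  layer 2 (fractured sandstone): t_2 = 8.93 × 0.14 / 0.2374 = 5.266 d
  layer 3 (medium sand): t_3 = 6.75 × 0.31 / 0.2374 = 8.813 d
  layer 4 (coarse sand): t_4 = 10.9 × 0.28 / 0.2374 = 12.85 d
Total t = Σ t_i = 28.88 days.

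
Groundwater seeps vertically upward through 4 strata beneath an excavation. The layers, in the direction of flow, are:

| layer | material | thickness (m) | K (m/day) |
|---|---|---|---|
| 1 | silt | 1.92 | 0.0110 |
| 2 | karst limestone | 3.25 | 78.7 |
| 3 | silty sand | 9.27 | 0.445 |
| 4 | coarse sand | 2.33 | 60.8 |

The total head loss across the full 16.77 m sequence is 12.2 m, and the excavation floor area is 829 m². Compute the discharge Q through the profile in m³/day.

Flow is perpendicular to layering, so the layers act in series and the equivalent K is the thickness-weighted harmonic mean.
Total thickness L = 1.92 + 3.25 + 9.27 + 2.33 = 16.77 m.
Σ(b_i/K_i) = 1.92/0.0110 + 3.25/78.7 + 9.27/0.445 + 2.33/60.8 = 195.5 d.
K_eq = L / Σ(b_i/K_i) = 16.77 / 195.5 = 0.08580 m/day.
Q = K_eq · A · (Δh/L) = 0.08580 × 829 × (12.2/16.77) = 51.74 m³/day.

51.7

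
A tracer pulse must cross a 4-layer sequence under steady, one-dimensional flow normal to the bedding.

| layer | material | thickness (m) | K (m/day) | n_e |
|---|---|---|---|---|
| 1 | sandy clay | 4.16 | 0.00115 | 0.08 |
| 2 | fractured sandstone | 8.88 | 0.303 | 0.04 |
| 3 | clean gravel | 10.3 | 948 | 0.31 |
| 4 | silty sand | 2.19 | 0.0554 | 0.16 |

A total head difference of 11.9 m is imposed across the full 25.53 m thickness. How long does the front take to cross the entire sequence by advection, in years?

3.59

With flow normal to the layers, continuity requires the same specific discharge q through every layer.
Σ(b_i/K_i) = 4.16/0.00115 + 8.88/0.303 + 10.3/948 + 2.19/0.0554 = 3686 d.
q = Δh / Σ(b_i/K_i) = 11.9 / 3686 = 0.003228 m/day.
In each layer the seepage velocity is v_i = q/n_i, so the layer transit time is t_i = b_i·n_i / q:
  layer 1 (sandy clay): t_1 = 4.16 × 0.08 / 0.003228 = 103.1 d
  layer 2 (fractured sandstone): t_2 = 8.88 × 0.04 / 0.003228 = 110.0 d
  layer 3 (clean gravel): t_3 = 10.3 × 0.31 / 0.003228 = 989.1 d
  layer 4 (silty sand): t_4 = 2.19 × 0.16 / 0.003228 = 108.5 d
Total t = Σ t_i = 1311 days = 3.589 years.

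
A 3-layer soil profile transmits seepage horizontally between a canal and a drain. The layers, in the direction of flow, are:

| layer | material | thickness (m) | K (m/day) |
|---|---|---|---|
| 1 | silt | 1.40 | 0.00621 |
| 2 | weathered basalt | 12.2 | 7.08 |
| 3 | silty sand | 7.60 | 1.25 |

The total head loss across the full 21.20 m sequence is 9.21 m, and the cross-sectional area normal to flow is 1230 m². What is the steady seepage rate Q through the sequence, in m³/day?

48.6

Flow is perpendicular to layering, so the layers act in series and the equivalent K is the thickness-weighted harmonic mean.
Total thickness L = 1.40 + 12.2 + 7.60 = 21.20 m.
Σ(b_i/K_i) = 1.40/0.00621 + 12.2/7.08 + 7.60/1.25 = 233.2 d.
K_eq = L / Σ(b_i/K_i) = 21.20 / 233.2 = 0.09089 m/day.
Q = K_eq · A · (Δh/L) = 0.09089 × 1230 × (9.21/21.20) = 48.57 m³/day.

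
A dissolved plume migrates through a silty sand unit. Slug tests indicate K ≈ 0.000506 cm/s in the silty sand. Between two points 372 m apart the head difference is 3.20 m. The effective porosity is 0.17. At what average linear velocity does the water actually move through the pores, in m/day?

Convert K: 0.000506 cm/s × 864 = 0.4372 m/day.
Hydraulic gradient i = Δh / L = 3.20 / 372 = 0.008602.
Darcy flux q = K · i = 0.4372 × 0.008602 = 0.003761 m/day.
Seepage velocity v = q / n_e = 0.003761 / 0.17 = 0.02212 m/day.

0.0221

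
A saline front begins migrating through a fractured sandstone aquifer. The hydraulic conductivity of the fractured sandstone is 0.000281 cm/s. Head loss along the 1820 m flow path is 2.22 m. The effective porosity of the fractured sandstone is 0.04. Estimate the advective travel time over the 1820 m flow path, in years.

Convert K: 0.000281 cm/s × 864 = 0.2428 m/day.
Hydraulic gradient i = Δh / L = 2.22 / 1820 = 0.001220.
Darcy flux q = K · i = 0.2428 × 0.001220 = 0.0002961 m/day.
Seepage velocity v = q / n_e = 0.0002961 / 0.04 = 0.007404 m/day.
Travel time t = L / v = 1820 / 0.007404 = 2.458e+05 days = 673.0 years.

673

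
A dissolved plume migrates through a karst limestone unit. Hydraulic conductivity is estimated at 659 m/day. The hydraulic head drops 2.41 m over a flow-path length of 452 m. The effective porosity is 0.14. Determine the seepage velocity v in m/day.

Hydraulic gradient i = Δh / L = 2.41 / 452 = 0.005332.
Darcy flux q = K · i = 659.0 × 0.005332 = 3.514 m/day.
Seepage velocity v = q / n_e = 3.514 / 0.14 = 25.10 m/day.

25.1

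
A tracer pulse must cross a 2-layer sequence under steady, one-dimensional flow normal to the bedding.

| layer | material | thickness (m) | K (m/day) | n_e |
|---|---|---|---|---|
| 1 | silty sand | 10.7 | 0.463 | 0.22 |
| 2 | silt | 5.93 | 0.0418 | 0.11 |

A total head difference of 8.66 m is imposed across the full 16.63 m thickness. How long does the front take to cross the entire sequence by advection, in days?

57.3

With flow normal to the layers, continuity requires the same specific discharge q through every layer.
Σ(b_i/K_i) = 10.7/0.463 + 5.93/0.0418 = 165.0 d.
q = Δh / Σ(b_i/K_i) = 8.66 / 165.0 = 0.05249 m/day.
In each layer the seepage velocity is v_i = q/n_i, so the layer transit time is t_i = b_i·n_i / q:
  layer 1 (silty sand): t_1 = 10.7 × 0.22 / 0.05249 = 44.84 d
  layer 2 (silt): t_2 = 5.93 × 0.11 / 0.05249 = 12.43 d
Total t = Σ t_i = 57.27 days.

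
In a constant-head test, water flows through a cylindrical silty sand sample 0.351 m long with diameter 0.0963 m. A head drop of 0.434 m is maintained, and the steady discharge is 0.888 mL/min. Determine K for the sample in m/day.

Cross-sectional area A = π·(d/2)² = π × (0.0963/2)² = 0.007284 m².
Convert discharge: 0.888 mL/min = 1.480e-08 m³/s.
Darcy's law rearranged: K = Q·L / (A·Δh) = 1.480e-08 × 0.351 / (0.007284 × 0.434) = 1.643e-06 m/s = 0.1420 m/day.

0.142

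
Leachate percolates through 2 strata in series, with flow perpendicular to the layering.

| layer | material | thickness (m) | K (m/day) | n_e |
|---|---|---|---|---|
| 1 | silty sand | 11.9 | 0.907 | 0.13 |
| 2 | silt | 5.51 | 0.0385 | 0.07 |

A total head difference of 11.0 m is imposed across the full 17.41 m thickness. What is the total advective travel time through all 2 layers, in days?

27.5

With flow normal to the layers, continuity requires the same specific discharge q through every layer.
Σ(b_i/K_i) = 11.9/0.907 + 5.51/0.0385 = 156.2 d.
q = Δh / Σ(b_i/K_i) = 11.0 / 156.2 = 0.07041 m/day.
In each layer the seepage velocity is v_i = q/n_i, so the layer transit time is t_i = b_i·n_i / q:
  layer 1 (silty sand): t_1 = 11.9 × 0.13 / 0.07041 = 21.97 d
  layer 2 (silt): t_2 = 5.51 × 0.07 / 0.07041 = 5.478 d
Total t = Σ t_i = 27.45 days.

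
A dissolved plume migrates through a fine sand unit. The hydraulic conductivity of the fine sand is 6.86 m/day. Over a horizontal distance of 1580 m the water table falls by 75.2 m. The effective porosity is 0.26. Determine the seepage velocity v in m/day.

1.26

Hydraulic gradient i = Δh / L = 75.2 / 1580 = 0.04759.
Darcy flux q = K · i = 6.860 × 0.04759 = 0.3265 m/day.
Seepage velocity v = q / n_e = 0.3265 / 0.26 = 1.256 m/day.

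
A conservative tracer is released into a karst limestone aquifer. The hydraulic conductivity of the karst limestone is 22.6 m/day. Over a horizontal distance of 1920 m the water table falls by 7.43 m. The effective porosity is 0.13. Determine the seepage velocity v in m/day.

0.673

Hydraulic gradient i = Δh / L = 7.43 / 1920 = 0.003870.
Darcy flux q = K · i = 22.60 × 0.003870 = 0.08746 m/day.
Seepage velocity v = q / n_e = 0.08746 / 0.13 = 0.6727 m/day.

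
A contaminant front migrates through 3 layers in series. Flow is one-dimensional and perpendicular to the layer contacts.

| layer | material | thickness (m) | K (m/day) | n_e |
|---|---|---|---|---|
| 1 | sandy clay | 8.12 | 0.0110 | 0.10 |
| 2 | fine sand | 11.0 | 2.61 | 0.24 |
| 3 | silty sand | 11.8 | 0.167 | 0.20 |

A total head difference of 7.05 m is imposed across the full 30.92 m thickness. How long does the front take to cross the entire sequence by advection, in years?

1.84

With flow normal to the layers, continuity requires the same specific discharge q through every layer.
Σ(b_i/K_i) = 8.12/0.0110 + 11.0/2.61 + 11.8/0.167 = 813.1 d.
q = Δh / Σ(b_i/K_i) = 7.05 / 813.1 = 0.008671 m/day.
In each layer the seepage velocity is v_i = q/n_i, so the layer transit time is t_i = b_i·n_i / q:
  layer 1 (sandy clay): t_1 = 8.12 × 0.10 / 0.008671 = 93.65 d
  layer 2 (fine sand): t_2 = 11.0 × 0.24 / 0.008671 = 304.5 d
  layer 3 (silty sand): t_3 = 11.8 × 0.20 / 0.008671 = 272.2 d
Total t = Σ t_i = 670.3 days = 1.835 years.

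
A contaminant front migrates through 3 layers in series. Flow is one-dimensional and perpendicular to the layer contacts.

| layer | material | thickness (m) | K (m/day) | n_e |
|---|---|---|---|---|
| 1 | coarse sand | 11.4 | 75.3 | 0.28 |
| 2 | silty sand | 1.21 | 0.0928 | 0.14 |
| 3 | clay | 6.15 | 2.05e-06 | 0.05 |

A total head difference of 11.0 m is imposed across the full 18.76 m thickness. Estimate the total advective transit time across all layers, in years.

2740

With flow normal to the layers, continuity requires the same specific discharge q through every layer.
Σ(b_i/K_i) = 11.4/75.3 + 1.21/0.0928 + 6.15/2.05e-06 = 3.000e+06 d.
q = Δh / Σ(b_i/K_i) = 11.0 / 3.000e+06 = 3.667e-06 m/day.
In each layer the seepage velocity is v_i = q/n_i, so the layer transit time is t_i = b_i·n_i / q:
  layer 1 (coarse sand): t_1 = 11.4 × 0.28 / 3.667e-06 = 8.705e+05 d
  layer 2 (silty sand): t_2 = 1.21 × 0.14 / 3.667e-06 = 46200 d
  layer 3 (clay): t_3 = 6.15 × 0.05 / 3.667e-06 = 83864 d
Total t = Σ t_i = 1.001e+06 days = 2740 years.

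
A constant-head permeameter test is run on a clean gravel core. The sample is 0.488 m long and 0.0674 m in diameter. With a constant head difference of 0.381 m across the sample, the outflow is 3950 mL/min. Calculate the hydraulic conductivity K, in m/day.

Cross-sectional area A = π·(d/2)² = π × (0.0674/2)² = 0.003568 m².
Convert discharge: 3950 mL/min = 6.583e-05 m³/s.
Darcy's law rearranged: K = Q·L / (A·Δh) = 6.583e-05 × 0.488 / (0.003568 × 0.381) = 0.02363 m/s = 2042 m/day.

2040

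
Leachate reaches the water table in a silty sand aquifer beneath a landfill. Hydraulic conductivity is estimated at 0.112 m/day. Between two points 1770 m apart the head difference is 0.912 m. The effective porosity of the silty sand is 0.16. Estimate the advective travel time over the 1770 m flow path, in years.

13400

Hydraulic gradient i = Δh / L = 0.912 / 1770 = 0.0005153.
Darcy flux q = K · i = 0.1120 × 0.0005153 = 5.771e-05 m/day.
Seepage velocity v = q / n_e = 5.771e-05 / 0.16 = 0.0003607 m/day.
Travel time t = L / v = 1770 / 0.0003607 = 4.907e+06 days = 13436 years.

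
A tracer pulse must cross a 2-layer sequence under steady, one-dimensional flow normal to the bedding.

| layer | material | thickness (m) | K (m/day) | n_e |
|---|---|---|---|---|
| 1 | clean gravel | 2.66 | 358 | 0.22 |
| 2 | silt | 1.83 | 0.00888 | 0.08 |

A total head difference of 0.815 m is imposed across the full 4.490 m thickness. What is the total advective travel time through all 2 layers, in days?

With flow normal to the layers, continuity requires the same specific discharge q through every layer.
Σ(b_i/K_i) = 2.66/358 + 1.83/0.00888 = 206.1 d.
q = Δh / Σ(b_i/K_i) = 0.815 / 206.1 = 0.003955 m/day.
In each layer the seepage velocity is v_i = q/n_i, so the layer transit time is t_i = b_i·n_i / q:
  layer 1 (clean gravel): t_1 = 2.66 × 0.22 / 0.003955 = 148.0 d
  layer 2 (silt): t_2 = 1.83 × 0.08 / 0.003955 = 37.02 d
Total t = Σ t_i = 185.0 days.

185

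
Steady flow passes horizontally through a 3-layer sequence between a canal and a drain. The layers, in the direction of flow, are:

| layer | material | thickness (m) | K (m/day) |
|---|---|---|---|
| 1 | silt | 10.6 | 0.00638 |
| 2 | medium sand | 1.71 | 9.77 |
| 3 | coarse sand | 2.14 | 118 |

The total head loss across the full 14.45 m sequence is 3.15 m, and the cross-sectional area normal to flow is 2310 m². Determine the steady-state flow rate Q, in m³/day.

Flow is perpendicular to layering, so the layers act in series and the equivalent K is the thickness-weighted harmonic mean.
Total thickness L = 10.6 + 1.71 + 2.14 = 14.45 m.
Σ(b_i/K_i) = 10.6/0.00638 + 1.71/9.77 + 2.14/118 = 1662 d.
K_eq = L / Σ(b_i/K_i) = 14.45 / 1662 = 0.008696 m/day.
Q = K_eq · A · (Δh/L) = 0.008696 × 2310 × (3.15/14.45) = 4.379 m³/day.

4.38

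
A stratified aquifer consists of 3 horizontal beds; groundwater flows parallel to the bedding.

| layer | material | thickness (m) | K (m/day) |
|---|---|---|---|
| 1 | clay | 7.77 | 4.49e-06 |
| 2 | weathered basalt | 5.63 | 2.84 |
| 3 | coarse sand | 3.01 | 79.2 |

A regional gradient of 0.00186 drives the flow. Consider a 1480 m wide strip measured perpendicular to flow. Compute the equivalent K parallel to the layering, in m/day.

15.5

Flow is parallel to layering, so each bed carries its own Darcy discharge and the transmissivities add.
Σ(K_i·b_i) = 4.49e-06×7.77 + 2.84×5.63 + 79.2×3.01 = 254.4 m²/day.
Total thickness b = 16.41 m, so K_eq = Σ(K_i·b_i)/b = 15.50 m/day.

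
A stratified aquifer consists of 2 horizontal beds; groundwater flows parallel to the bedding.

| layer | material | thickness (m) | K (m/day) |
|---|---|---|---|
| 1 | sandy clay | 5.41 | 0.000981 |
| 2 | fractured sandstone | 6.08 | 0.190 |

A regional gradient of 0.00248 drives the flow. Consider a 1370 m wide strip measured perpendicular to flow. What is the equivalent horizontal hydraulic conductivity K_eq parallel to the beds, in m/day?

Flow is parallel to layering, so each bed carries its own Darcy discharge and the transmissivities add.
Σ(K_i·b_i) = 0.000981×5.41 + 0.190×6.08 = 1.161 m²/day.
Total thickness b = 11.49 m, so K_eq = Σ(K_i·b_i)/b = 0.1010 m/day.

0.101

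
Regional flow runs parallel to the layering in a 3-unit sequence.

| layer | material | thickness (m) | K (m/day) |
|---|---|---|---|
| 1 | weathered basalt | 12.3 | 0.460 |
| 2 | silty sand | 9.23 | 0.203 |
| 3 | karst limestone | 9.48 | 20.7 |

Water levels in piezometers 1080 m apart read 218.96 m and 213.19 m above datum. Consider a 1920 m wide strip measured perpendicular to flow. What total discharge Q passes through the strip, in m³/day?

2090

Flow is parallel to layering, so each bed carries its own Darcy discharge and the transmissivities add.
Σ(K_i·b_i) = 0.460×12.3 + 0.203×9.23 + 20.7×9.48 = 203.8 m²/day.
Hydraulic gradient i = (218.96 − 213.19) / 1080 = 5.77 / 1080 = 0.005343.
Q = Σ(K_i·b_i) · W · i = 203.8 × 1920 × 0.005343 = 2090 m³/day.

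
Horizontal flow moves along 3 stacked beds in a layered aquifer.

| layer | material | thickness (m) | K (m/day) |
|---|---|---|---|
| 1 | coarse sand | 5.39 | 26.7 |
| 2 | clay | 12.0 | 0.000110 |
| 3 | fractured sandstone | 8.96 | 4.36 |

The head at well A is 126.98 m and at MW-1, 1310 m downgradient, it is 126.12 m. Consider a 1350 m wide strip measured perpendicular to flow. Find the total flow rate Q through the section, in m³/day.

Flow is parallel to layering, so each bed carries its own Darcy discharge and the transmissivities add.
Σ(K_i·b_i) = 26.7×5.39 + 0.000110×12.0 + 4.36×8.96 = 183.0 m²/day.
Hydraulic gradient i = (126.98 − 126.12) / 1310 = 0.86 / 1310 = 0.0006565.
Q = Σ(K_i·b_i) · W · i = 183.0 × 1350 × 0.0006565 = 162.2 m³/day.

162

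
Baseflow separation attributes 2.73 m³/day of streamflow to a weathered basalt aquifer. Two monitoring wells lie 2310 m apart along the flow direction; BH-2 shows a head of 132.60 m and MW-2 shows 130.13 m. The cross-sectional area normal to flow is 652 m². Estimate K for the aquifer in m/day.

Hydraulic gradient i = (132.60 − 130.13) / 2310 = 2.47 / 2310 = 0.001069.
From Q = K·A·i, K = Q / (A·i) = 2.73 / (652.0 × 0.001069) = 3.916 m/day.

3.92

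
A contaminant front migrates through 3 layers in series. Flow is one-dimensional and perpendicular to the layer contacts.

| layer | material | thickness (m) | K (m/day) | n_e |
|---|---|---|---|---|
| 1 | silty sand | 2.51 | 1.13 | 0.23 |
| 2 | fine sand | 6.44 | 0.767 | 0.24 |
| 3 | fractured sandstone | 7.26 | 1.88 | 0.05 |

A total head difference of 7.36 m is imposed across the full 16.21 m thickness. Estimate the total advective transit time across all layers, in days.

With flow normal to the layers, continuity requires the same specific discharge q through every layer.
Σ(b_i/K_i) = 2.51/1.13 + 6.44/0.767 + 7.26/1.88 = 14.48 d.
q = Δh / Σ(b_i/K_i) = 7.36 / 14.48 = 0.5083 m/day.
In each layer the seepage velocity is v_i = q/n_i, so the layer transit time is t_i = b_i·n_i / q:
  layer 1 (silty sand): t_1 = 2.51 × 0.23 / 0.5083 = 1.136 d
  layer 2 (fine sand): t_2 = 6.44 × 0.24 / 0.5083 = 3.041 d
  layer 3 (fractured sandstone): t_3 = 7.26 × 0.05 / 0.5083 = 0.7141 d
Total t = Σ t_i = 4.890 days.

4.89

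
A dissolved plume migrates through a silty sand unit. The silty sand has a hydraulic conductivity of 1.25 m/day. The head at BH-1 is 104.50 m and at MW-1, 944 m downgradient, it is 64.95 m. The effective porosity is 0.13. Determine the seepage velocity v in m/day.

0.403

Hydraulic gradient i = (104.50 − 64.95) / 944 = 39.55 / 944 = 0.04190.
Darcy flux q = K · i = 1.250 × 0.04190 = 0.05237 m/day.
Seepage velocity v = q / n_e = 0.05237 / 0.13 = 0.4028 m/day.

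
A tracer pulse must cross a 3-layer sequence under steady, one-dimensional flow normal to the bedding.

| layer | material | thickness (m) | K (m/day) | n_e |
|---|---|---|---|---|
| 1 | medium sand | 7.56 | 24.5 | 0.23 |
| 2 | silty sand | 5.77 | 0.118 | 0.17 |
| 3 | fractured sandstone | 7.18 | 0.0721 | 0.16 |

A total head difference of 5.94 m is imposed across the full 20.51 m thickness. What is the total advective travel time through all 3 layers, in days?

96.9

With flow normal to the layers, continuity requires the same specific discharge q through every layer.
Σ(b_i/K_i) = 7.56/24.5 + 5.77/0.118 + 7.18/0.0721 = 148.8 d.
q = Δh / Σ(b_i/K_i) = 5.94 / 148.8 = 0.03992 m/day.
In each layer the seepage velocity is v_i = q/n_i, so the layer transit time is t_i = b_i·n_i / q:
  layer 1 (medium sand): t_1 = 7.56 × 0.23 / 0.03992 = 43.56 d
  layer 2 (silty sand): t_2 = 5.77 × 0.17 / 0.03992 = 24.57 d
  layer 3 (fractured sandstone): t_3 = 7.18 × 0.16 / 0.03992 = 28.78 d
Total t = Σ t_i = 96.90 days.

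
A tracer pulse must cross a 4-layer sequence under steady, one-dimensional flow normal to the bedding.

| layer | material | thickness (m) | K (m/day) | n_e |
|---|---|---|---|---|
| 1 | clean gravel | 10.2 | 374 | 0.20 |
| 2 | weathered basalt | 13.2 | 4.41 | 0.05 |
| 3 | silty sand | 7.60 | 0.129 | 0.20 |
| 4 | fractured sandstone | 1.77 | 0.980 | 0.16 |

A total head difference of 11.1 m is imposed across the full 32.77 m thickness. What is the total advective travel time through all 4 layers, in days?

With flow normal to the layers, continuity requires the same specific discharge q through every layer.
Σ(b_i/K_i) = 10.2/374 + 13.2/4.41 + 7.60/0.129 + 1.77/0.980 = 63.74 d.
q = Δh / Σ(b_i/K_i) = 11.1 / 63.74 = 0.1741 m/day.
In each layer the seepage velocity is v_i = q/n_i, so the layer transit time is t_i = b_i·n_i / q:
  layer 1 (clean gravel): t_1 = 10.2 × 0.20 / 0.1741 = 11.71 d
  layer 2 (weathered basalt): t_2 = 13.2 × 0.05 / 0.1741 = 3.790 d
  layer 3 (silty sand): t_3 = 7.60 × 0.20 / 0.1741 = 8.729 d
  layer 4 (fractured sandstone): t_4 = 1.77 × 0.16 / 0.1741 = 1.626 d
Total t = Σ t_i = 25.86 days.

25.9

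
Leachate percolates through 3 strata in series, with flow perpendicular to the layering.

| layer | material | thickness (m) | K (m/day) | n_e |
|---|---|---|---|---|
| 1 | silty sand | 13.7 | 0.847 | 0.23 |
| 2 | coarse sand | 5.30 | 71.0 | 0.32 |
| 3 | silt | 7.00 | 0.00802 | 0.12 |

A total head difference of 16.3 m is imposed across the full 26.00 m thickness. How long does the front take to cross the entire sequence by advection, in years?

0.849

With flow normal to the layers, continuity requires the same specific discharge q through every layer.
Σ(b_i/K_i) = 13.7/0.847 + 5.30/71.0 + 7.00/0.00802 = 889.1 d.
q = Δh / Σ(b_i/K_i) = 16.3 / 889.1 = 0.01833 m/day.
In each layer the seepage velocity is v_i = q/n_i, so the layer transit time is t_i = b_i·n_i / q:
  layer 1 (silty sand): t_1 = 13.7 × 0.23 / 0.01833 = 171.9 d
  layer 2 (coarse sand): t_2 = 5.30 × 0.32 / 0.01833 = 92.51 d
  layer 3 (silt): t_3 = 7.00 × 0.12 / 0.01833 = 45.82 d
Total t = Σ t_i = 310.2 days = 0.8493 years.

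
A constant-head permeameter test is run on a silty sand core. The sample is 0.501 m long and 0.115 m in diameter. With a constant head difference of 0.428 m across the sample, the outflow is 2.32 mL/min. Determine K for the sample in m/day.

0.376

Cross-sectional area A = π·(d/2)² = π × (0.115/2)² = 0.01039 m².
Convert discharge: 2.32 mL/min = 3.867e-08 m³/s.
Darcy's law rearranged: K = Q·L / (A·Δh) = 3.867e-08 × 0.501 / (0.01039 × 0.428) = 4.358e-06 m/s = 0.3765 m/day.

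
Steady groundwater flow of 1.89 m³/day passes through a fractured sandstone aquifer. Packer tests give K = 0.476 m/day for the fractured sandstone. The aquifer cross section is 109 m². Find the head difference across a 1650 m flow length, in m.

From Q = K·A·i, i = Q / (K·A) = 1.89 / (0.4760 × 109.0) = 0.03643.
Head loss Δh = i · L = 0.03643 × 1650 = 60.11 m.

60.1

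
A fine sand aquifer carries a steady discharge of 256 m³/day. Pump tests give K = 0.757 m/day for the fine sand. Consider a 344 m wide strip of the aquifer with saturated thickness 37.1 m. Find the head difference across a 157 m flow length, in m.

4.16

Cross-sectional area A = 344 × 37.1 = 12762 m².
From Q = K·A·i, i = Q / (K·A) = 256 / (0.7570 × 12762) = 0.02650.
Head loss Δh = i · L = 0.02650 × 157 = 4.160 m.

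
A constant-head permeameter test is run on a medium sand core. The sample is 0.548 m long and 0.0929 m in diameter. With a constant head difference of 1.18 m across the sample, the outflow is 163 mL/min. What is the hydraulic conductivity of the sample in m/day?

16.1

Cross-sectional area A = π·(d/2)² = π × (0.0929/2)² = 0.006778 m².
Convert discharge: 163 mL/min = 2.717e-06 m³/s.
Darcy's law rearranged: K = Q·L / (A·Δh) = 2.717e-06 × 0.548 / (0.006778 × 1.18) = 0.0001861 m/s = 16.08 m/day.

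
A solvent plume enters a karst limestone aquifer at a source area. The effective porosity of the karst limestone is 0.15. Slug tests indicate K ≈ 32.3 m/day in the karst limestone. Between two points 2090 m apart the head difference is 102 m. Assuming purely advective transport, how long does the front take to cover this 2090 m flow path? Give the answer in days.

199

Hydraulic gradient i = Δh / L = 102 / 2090 = 0.04880.
Darcy flux q = K · i = 32.30 × 0.04880 = 1.576 m/day.
Seepage velocity v = q / n_e = 1.576 / 0.15 = 10.51 m/day.
Travel time t = L / v = 2090 / 10.51 = 198.9 days.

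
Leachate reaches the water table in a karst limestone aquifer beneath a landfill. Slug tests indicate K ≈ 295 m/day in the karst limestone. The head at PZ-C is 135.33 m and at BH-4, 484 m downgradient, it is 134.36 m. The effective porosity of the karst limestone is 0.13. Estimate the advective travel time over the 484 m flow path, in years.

Hydraulic gradient i = (135.33 − 134.36) / 484 = 0.97 / 484 = 0.002004.
Darcy flux q = K · i = 295.0 × 0.002004 = 0.5912 m/day.
Seepage velocity v = q / n_e = 0.5912 / 0.13 = 4.548 m/day.
Travel time t = L / v = 484 / 4.548 = 106.4 days = 0.2914 years.

0.291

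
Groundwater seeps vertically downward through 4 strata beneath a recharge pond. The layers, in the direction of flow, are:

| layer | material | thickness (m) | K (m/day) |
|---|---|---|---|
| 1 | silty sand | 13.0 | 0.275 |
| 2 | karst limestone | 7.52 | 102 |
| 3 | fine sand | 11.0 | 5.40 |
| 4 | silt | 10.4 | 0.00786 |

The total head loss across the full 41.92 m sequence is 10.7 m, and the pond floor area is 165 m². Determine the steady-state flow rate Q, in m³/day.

1.29

Flow is perpendicular to layering, so the layers act in series and the equivalent K is the thickness-weighted harmonic mean.
Total thickness L = 13.0 + 7.52 + 11.0 + 10.4 = 41.92 m.
Σ(b_i/K_i) = 13.0/0.275 + 7.52/102 + 11.0/5.40 + 10.4/0.00786 = 1373 d.
K_eq = L / Σ(b_i/K_i) = 41.92 / 1373 = 0.03054 m/day.
Q = K_eq · A · (Δh/L) = 0.03054 × 165 × (10.7/41.92) = 1.286 m³/day.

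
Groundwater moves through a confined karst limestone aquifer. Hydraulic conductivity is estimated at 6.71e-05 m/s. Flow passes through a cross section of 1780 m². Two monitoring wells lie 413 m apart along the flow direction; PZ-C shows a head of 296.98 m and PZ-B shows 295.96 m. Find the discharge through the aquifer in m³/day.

25.5

Convert K: 6.71e-05 m/s × 86400 = 5.797 m/day.
Hydraulic gradient i = (296.98 − 295.96) / 413 = 1.02 / 413 = 0.002470.
Darcy's law: Q = K · A · i = 5.797 × 1780 × 0.002470 = 25.49 m³/day.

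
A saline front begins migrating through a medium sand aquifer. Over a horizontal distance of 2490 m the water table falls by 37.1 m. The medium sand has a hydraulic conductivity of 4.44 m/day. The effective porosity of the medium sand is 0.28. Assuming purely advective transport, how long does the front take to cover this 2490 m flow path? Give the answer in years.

28.9

Hydraulic gradient i = Δh / L = 37.1 / 2490 = 0.01490.
Darcy flux q = K · i = 4.440 × 0.01490 = 0.06615 m/day.
Seepage velocity v = q / n_e = 0.06615 / 0.28 = 0.2363 m/day.
Travel time t = L / v = 2490 / 0.2363 = 10539 days = 28.85 years.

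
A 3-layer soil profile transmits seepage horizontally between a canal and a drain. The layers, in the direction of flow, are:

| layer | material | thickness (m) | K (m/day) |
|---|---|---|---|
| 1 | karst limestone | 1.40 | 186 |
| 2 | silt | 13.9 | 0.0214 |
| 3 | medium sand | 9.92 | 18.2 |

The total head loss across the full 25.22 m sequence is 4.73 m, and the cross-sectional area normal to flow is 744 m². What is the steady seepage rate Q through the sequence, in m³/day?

Flow is perpendicular to layering, so the layers act in series and the equivalent K is the thickness-weighted harmonic mean.
Total thickness L = 1.40 + 13.9 + 9.92 = 25.22 m.
Σ(b_i/K_i) = 1.40/186 + 13.9/0.0214 + 9.92/18.2 = 650.1 d.
K_eq = L / Σ(b_i/K_i) = 25.22 / 650.1 = 0.03879 m/day.
Q = K_eq · A · (Δh/L) = 0.03879 × 744 × (4.73/25.22) = 5.413 m³/day.

5.41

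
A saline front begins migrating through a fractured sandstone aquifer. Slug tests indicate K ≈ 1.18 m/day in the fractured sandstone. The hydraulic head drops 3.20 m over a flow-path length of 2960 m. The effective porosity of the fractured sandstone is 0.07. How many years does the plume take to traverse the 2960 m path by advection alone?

Hydraulic gradient i = Δh / L = 3.20 / 2960 = 0.001081.
Darcy flux q = K · i = 1.180 × 0.001081 = 0.001276 m/day.
Seepage velocity v = q / n_e = 0.001276 / 0.07 = 0.01822 m/day.
Travel time t = L / v = 2960 / 0.01822 = 1.624e+05 days = 444.7 years.

445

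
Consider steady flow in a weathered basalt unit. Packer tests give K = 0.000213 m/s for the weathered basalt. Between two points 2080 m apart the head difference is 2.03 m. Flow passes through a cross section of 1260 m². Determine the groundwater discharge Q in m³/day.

22.6

Convert K: 0.000213 m/s × 86400 = 18.40 m/day.
Hydraulic gradient i = Δh / L = 2.03 / 2080 = 0.0009760.
Darcy's law: Q = K · A · i = 18.40 × 1260 × 0.0009760 = 22.63 m³/day.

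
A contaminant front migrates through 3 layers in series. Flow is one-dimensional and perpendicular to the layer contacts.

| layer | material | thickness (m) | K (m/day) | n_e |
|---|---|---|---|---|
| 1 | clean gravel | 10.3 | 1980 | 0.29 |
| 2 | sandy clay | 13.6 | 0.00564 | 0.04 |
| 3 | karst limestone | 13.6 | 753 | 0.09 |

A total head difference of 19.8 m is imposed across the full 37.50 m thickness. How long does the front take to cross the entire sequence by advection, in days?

579

With flow normal to the layers, continuity requires the same specific discharge q through every layer.
Σ(b_i/K_i) = 10.3/1980 + 13.6/0.00564 + 13.6/753 = 2411 d.
q = Δh / Σ(b_i/K_i) = 19.8 / 2411 = 0.008211 m/day.
In each layer the seepage velocity is v_i = q/n_i, so the layer transit time is t_i = b_i·n_i / q:
  layer 1 (clean gravel): t_1 = 10.3 × 0.29 / 0.008211 = 363.8 d
  layer 2 (sandy clay): t_2 = 13.6 × 0.04 / 0.008211 = 66.25 d
  layer 3 (karst limestone): t_3 = 13.6 × 0.09 / 0.008211 = 149.1 d
Total t = Σ t_i = 579.1 days.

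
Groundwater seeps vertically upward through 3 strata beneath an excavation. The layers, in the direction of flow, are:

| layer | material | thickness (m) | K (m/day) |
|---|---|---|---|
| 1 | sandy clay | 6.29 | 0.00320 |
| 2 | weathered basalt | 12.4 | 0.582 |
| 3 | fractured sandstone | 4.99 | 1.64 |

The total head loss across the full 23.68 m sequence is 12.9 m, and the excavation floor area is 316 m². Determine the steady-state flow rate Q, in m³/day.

2.05

Flow is perpendicular to layering, so the layers act in series and the equivalent K is the thickness-weighted harmonic mean.
Total thickness L = 6.29 + 12.4 + 4.99 = 23.68 m.
Σ(b_i/K_i) = 6.29/0.00320 + 12.4/0.582 + 4.99/1.64 = 1990 d.
K_eq = L / Σ(b_i/K_i) = 23.68 / 1990 = 0.01190 m/day.
Q = K_eq · A · (Δh/L) = 0.01190 × 316 × (12.9/23.68) = 2.048 m³/day.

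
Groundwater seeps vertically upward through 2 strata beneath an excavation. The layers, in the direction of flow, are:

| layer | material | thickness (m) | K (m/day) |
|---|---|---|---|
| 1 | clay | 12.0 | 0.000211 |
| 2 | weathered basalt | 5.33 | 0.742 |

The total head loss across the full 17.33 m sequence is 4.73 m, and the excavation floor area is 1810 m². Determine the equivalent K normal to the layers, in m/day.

0.000305

Flow is perpendicular to layering, so the layers act in series and the equivalent K is the thickness-weighted harmonic mean.
Total thickness L = 12.0 + 5.33 = 17.33 m.
Σ(b_i/K_i) = 12.0/0.000211 + 5.33/0.742 = 56879 d.
K_eq = L / Σ(b_i/K_i) = 17.33 / 56879 = 0.0003047 m/day.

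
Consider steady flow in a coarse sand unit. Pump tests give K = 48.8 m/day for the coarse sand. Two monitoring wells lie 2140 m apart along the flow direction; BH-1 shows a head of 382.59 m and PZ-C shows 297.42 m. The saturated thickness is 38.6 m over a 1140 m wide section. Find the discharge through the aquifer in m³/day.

Cross-sectional area A = 1140 × 38.6 = 44004 m².
Hydraulic gradient i = (382.59 − 297.42) / 2140 = 85.17 / 2140 = 0.03980.
Darcy's law: Q = K · A · i = 48.80 × 44004 × 0.03980 = 85464 m³/day.

85500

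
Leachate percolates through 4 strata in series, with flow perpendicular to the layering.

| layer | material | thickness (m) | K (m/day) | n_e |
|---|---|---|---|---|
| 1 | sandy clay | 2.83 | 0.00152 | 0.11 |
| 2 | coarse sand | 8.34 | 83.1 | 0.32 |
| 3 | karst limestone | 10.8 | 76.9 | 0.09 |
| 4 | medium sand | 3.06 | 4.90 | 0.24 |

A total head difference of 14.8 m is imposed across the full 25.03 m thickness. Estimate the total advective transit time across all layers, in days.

With flow normal to the layers, continuity requires the same specific discharge q through every layer.
Σ(b_i/K_i) = 2.83/0.00152 + 8.34/83.1 + 10.8/76.9 + 3.06/4.90 = 1863 d.
q = Δh / Σ(b_i/K_i) = 14.8 / 1863 = 0.007945 m/day.
In each layer the seepage velocity is v_i = q/n_i, so the layer transit time is t_i = b_i·n_i / q:
  layer 1 (sandy clay): t_1 = 2.83 × 0.11 / 0.007945 = 39.18 d
  layer 2 (coarse sand): t_2 = 8.34 × 0.32 / 0.007945 = 335.9 d
  layer 3 (karst limestone): t_3 = 10.8 × 0.09 / 0.007945 = 122.3 d
  layer 4 (medium sand): t_4 = 3.06 × 0.24 / 0.007945 = 92.43 d
Total t = Σ t_i = 589.8 days.

590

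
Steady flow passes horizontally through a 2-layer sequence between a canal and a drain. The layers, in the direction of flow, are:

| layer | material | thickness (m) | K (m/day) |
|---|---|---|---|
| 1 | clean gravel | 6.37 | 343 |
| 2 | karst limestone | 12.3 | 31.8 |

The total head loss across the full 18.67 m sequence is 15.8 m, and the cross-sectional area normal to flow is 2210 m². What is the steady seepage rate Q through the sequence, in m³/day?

86100

Flow is perpendicular to layering, so the layers act in series and the equivalent K is the thickness-weighted harmonic mean.
Total thickness L = 6.37 + 12.3 = 18.67 m.
Σ(b_i/K_i) = 6.37/343 + 12.3/31.8 = 0.4054 d.
K_eq = L / Σ(b_i/K_i) = 18.67 / 0.4054 = 46.06 m/day.
Q = K_eq · A · (Δh/L) = 46.06 × 2210 × (15.8/18.67) = 86140 m³/day.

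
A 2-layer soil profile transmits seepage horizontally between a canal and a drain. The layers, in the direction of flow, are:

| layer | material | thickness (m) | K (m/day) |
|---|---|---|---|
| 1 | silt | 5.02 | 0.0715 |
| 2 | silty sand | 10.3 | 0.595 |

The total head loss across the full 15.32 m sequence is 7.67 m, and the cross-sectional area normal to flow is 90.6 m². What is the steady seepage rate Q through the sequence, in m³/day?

Flow is perpendicular to layering, so the layers act in series and the equivalent K is the thickness-weighted harmonic mean.
Total thickness L = 5.02 + 10.3 = 15.32 m.
Σ(b_i/K_i) = 5.02/0.0715 + 10.3/0.595 = 87.52 d.
K_eq = L / Σ(b_i/K_i) = 15.32 / 87.52 = 0.1750 m/day.
Q = K_eq · A · (Δh/L) = 0.1750 × 90.6 × (7.67/15.32) = 7.940 m³/day.

7.94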